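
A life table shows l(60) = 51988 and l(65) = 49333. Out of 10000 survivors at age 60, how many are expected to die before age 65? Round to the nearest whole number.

511

The relevant probability is 1 − 49333/51988 = 0.051069.
Expected number = 10000 × 0.051069 = 511.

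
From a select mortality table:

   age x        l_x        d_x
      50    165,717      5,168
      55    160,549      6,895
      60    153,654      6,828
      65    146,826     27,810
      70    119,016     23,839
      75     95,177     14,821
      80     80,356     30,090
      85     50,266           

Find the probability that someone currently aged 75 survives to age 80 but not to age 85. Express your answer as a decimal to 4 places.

0.3161

We want 5|5q75 = (l_80 − l_85)/l_75.
This is the probability of reaching 80 but not 85, conditional on being alive at 75: (l_80 − l_85) / l_75.
= (80,356 − 50,266) / 95,177 = 30,090 / 95,177 = 0.316148.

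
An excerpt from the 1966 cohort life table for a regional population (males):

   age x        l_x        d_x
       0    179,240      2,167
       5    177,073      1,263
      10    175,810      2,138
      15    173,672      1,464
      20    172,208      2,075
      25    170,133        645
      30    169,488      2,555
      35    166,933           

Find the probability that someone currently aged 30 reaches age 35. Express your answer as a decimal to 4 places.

0.9849

The conditional survival probability is l_35/l_30 = 166,933/169,488 = 0.984925.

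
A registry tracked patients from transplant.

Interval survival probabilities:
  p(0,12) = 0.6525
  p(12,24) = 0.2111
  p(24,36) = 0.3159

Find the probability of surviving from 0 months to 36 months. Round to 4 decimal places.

0.0435

Chaining the interval survival probabilities: 0.6525 × 0.2111 × 0.3159.
= 0.043513.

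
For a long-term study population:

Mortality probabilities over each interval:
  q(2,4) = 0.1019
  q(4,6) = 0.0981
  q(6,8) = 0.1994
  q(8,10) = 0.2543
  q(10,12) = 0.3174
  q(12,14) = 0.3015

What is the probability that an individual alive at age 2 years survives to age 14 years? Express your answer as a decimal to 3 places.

0.231

Survival from 2 to 14 is the product of surviving each interval: (1 − 0.1019) × (1 − 0.0981) × (1 − 0.1994) × (1 − 0.2543) × (1 − 0.3174) × (1 − 0.3015).
= 0.8981 × 0.9019 × 0.8006 × 0.7457 × 0.6826 × 0.6985 = 0.230566.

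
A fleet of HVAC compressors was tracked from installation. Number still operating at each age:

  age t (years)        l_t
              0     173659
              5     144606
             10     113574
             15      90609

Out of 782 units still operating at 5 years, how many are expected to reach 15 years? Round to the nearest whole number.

The relevant probability is 90609/144606 = 0.626592.
Expected number = 782 × 0.626592 = 490.

490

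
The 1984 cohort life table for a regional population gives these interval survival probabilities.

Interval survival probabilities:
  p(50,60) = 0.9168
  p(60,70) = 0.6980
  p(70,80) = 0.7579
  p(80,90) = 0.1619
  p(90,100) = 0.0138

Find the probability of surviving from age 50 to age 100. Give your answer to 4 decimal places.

P(survive 50→100) = 0.9168 × 0.6980 × 0.7579 × 0.1619 × 0.0138.
= 0.001084.

0.0011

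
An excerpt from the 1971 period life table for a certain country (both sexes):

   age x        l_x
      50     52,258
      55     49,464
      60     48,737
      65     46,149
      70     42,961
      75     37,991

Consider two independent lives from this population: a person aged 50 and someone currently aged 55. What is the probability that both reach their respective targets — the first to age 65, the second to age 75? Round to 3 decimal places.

p₁ = l_65/l_50 = 46,149/52,258 = 0.883099; p₂ = l_75/l_55 = 37,991/49,464 = 0.768054.
P(both) = p₁ × p₂ = 0.883099 × 0.768054 = 0.678268.

0.678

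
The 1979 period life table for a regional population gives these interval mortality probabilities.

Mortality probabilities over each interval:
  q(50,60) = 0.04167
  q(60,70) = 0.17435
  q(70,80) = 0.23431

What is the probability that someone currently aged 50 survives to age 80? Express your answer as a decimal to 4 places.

Chaining the interval survival probabilities: (1 − 0.04167) × (1 − 0.17435) × (1 − 0.23431).
= 0.95833 × 0.82565 × 0.76569 = 0.605849.

0.6058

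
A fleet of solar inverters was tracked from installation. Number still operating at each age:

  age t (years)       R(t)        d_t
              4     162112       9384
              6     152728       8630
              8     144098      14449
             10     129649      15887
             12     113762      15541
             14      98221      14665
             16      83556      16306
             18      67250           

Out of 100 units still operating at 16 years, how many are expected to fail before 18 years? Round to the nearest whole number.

The relevant probability is 1 − 67250/83556 = 0.195151.
Expected number = 100 × 0.195151 = 20.

20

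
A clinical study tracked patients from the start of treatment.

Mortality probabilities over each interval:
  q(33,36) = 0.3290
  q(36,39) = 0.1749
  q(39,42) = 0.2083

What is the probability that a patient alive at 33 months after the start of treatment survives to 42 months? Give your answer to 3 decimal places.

0.438

The overall survival probability is (1 − 0.3290) × (1 − 0.1749) × (1 − 0.2083).
= 0.6710 × 0.8251 × 0.7917 = 0.438318.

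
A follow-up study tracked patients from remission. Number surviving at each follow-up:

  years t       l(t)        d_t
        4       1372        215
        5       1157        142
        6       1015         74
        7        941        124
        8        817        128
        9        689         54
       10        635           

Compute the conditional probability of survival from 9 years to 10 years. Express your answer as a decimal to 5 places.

0.92163

The conditional survival probability is l(10)/l(9) = 635/689 = 0.921626.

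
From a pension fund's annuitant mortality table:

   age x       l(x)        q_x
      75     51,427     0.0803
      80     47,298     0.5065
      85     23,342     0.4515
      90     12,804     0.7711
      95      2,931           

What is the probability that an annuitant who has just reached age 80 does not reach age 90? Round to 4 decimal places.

0.7293

P(die before 90 | alive at 80) = 1 − l(90)/l(80) = 1 − 12,804/47,298 = (34,494)/47,298 = 0.729291.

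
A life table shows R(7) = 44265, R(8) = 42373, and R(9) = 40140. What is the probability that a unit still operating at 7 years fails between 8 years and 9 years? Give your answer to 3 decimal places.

This is the probability of reaching 8 but not 9, conditional on being operational at 7: (R(8) − R(9)) / R(7).
= (42373 − 40140) / 44265 = 2233 / 44265 = 0.050446.

0.050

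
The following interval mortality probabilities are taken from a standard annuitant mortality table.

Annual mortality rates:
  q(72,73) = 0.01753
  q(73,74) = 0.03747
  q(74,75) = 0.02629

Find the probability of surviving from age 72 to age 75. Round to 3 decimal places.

0.921

Chaining the interval survival probabilities: (1 − 0.01753) × (1 − 0.03747) × (1 − 0.02629).
= 0.98247 × 0.96253 × 0.97371 = 0.920796.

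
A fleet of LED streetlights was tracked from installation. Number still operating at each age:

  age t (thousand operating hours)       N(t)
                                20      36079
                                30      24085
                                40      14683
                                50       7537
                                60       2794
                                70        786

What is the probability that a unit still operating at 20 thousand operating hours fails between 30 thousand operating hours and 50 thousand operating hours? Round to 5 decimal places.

This is the probability of reaching 30 but not 50, conditional on being operational at 20: (N(30) − N(50)) / N(20).
= (24085 − 7537) / 36079 = 16548 / 36079 = 0.458660.

0.45866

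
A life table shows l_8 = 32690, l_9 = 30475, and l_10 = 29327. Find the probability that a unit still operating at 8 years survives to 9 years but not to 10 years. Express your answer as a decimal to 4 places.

This is the probability of reaching 9 but not 10, conditional on being operational at 8: (l_9 − l_10) / l_8.
= (30475 − 29327) / 32690 = 1148 / 32690 = 0.035118.

0.0351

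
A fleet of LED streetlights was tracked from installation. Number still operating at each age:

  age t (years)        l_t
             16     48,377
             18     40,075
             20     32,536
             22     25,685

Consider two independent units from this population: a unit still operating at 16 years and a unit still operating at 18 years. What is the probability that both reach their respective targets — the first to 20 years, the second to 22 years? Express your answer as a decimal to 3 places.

0.431

p₁ = l_20/l_16 = 32,536/48,377 = 0.672551; p₂ = l_22/l_18 = 25,685/40,075 = 0.640923.
P(both) = p₁ × p₂ = 0.672551 × 0.640923 = 0.431053.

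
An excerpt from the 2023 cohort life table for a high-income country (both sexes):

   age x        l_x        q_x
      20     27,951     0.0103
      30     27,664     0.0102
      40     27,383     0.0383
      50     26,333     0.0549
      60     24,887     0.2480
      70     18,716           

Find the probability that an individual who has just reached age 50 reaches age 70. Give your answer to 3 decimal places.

We want 20p50 = l_70/l_50.
The conditional survival probability is l_70/l_50 = 18,716/26,333 = 0.710743.

0.711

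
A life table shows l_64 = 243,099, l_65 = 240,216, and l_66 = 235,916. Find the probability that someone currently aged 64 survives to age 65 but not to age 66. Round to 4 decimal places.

This is the probability of reaching 65 but not 66, conditional on being alive at 64: (l_65 − l_66) / l_64.
= (240,216 − 235,916) / 243,099 = 4,300 / 243,099 = 0.017688.

0.0177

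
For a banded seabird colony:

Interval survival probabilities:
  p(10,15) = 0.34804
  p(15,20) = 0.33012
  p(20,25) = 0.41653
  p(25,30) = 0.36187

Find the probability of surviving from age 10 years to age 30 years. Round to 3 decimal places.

P(survive 10→30) = 0.34804 × 0.33012 × 0.41653 × 0.36187.
= 0.017318.

0.017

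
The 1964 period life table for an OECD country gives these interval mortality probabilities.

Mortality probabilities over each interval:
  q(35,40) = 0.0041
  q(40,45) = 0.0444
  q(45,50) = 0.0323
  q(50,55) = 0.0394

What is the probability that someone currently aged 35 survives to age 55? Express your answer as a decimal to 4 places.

P(survive 35→55) = (1 − 0.0041) × (1 − 0.0444) × (1 − 0.0323) × (1 − 0.0394).
= 0.9959 × 0.9556 × 0.9677 × 0.9606 = 0.884658.

0.8847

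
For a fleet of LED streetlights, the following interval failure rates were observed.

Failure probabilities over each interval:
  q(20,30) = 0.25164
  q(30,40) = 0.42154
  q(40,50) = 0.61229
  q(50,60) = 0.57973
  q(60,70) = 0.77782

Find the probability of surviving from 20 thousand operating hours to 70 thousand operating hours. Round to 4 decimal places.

0.0157

The overall survival probability is (1 − 0.25164) × (1 − 0.42154) × (1 − 0.61229) × (1 − 0.57973) × (1 − 0.77782).
= 0.74836 × 0.57846 × 0.38771 × 0.42027 × 0.22218 = 0.015672.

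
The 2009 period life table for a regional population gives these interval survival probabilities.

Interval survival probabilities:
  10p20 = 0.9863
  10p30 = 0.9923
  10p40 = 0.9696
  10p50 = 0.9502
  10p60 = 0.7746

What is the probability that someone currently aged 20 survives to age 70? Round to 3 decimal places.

Survival from 20 to 70 is the product of surviving each interval: 0.9863 × 0.9923 × 0.9696 × 0.9502 × 0.7746.
= 0.698453.

0.698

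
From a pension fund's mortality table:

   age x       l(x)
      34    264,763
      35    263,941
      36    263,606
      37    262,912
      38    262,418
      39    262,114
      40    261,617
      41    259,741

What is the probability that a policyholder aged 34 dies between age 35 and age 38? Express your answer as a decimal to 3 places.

This is the probability of reaching 35 but not 38, conditional on being alive at 34: (l(35) − l(38)) / l(34).
= (263,941 − 262,418) / 264,763 = 1,523 / 264,763 = 0.005752.

0.006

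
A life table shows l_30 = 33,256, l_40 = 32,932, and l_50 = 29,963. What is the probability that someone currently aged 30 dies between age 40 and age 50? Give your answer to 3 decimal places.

0.089

We want 10|10q30 = (l_40 − l_50)/l_30.
This is the probability of reaching 40 but not 50, conditional on being alive at 30: (l_40 − l_50) / l_30.
= (32,932 − 29,963) / 33,256 = 2,969 / 33,256 = 0.089277.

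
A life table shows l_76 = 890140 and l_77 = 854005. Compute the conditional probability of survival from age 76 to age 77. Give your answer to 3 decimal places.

The conditional survival probability is l_77/l_76 = 854005/890140 = 0.959405.

0.959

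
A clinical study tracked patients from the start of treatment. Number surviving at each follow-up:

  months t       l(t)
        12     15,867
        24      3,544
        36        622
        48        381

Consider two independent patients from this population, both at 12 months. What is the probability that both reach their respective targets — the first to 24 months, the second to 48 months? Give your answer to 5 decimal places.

0.00536

p₁ = l(24)/l(12) = 3,544/15,867 = 0.223357; p₂ = l(48)/l(12) = 381/15,867 = 0.024012.
P(both) = p₁ × p₂ = 0.223357 × 0.024012 = 0.005363.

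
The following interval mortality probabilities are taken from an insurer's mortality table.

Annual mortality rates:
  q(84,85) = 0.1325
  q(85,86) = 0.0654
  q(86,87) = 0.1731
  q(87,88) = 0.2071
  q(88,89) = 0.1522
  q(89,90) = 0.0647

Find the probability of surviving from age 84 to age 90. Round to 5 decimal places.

0.42151

Chaining the interval survival probabilities: (1 − 0.1325) × (1 − 0.0654) × (1 − 0.1731) × (1 − 0.2071) × (1 − 0.1522) × (1 − 0.0647).
= 0.8675 × 0.9346 × 0.8269 × 0.7929 × 0.8478 × 0.9353 = 0.421513.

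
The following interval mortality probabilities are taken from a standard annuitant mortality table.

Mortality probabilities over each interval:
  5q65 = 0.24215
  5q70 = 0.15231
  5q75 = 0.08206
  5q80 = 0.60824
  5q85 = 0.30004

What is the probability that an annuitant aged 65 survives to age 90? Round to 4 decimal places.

0.1617

The overall survival probability is (1 − 0.24215) × (1 − 0.15231) × (1 − 0.08206) × (1 − 0.60824) × (1 − 0.30004).
= 0.75785 × 0.84769 × 0.91794 × 0.39176 × 0.69996 = 0.161707.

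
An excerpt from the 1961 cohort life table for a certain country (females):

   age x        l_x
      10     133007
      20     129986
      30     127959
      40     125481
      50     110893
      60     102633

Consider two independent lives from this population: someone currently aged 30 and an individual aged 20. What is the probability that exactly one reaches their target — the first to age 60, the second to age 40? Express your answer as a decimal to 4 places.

0.2189

p₁ = l_60/l_30 = 102633/127959 = 0.802077; p₂ = l_40/l_20 = 125481/129986 = 0.965342.
P(exactly one) = p₁(1−p₂) + (1−p₁)p₂ = 0.027798 + 0.191063 = 0.218862.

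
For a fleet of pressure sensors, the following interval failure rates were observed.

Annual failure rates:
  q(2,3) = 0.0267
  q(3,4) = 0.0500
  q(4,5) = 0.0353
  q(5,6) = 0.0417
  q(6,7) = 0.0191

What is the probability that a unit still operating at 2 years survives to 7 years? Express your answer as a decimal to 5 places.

Chaining the interval survival probabilities: (1 − 0.0267) × (1 − 0.0500) × (1 − 0.0353) × (1 − 0.0417) × (1 − 0.0191).
= 0.9733 × 0.9500 × 0.9647 × 0.9583 × 0.9809 = 0.838473.

0.83847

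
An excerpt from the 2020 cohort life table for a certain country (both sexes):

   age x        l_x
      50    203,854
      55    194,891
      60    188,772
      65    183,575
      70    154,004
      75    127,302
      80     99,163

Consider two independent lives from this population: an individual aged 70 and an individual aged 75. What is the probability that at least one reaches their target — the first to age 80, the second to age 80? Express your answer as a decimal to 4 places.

p₁ = l_80/l_70 = 99,163/154,004 = 0.643899; p₂ = l_80/l_75 = 99,163/127,302 = 0.778959.
P(at least one) = 1 − (1−p₁)(1−p₂) = 1 − 0.356101 × 0.221041 = 0.921287.

0.9213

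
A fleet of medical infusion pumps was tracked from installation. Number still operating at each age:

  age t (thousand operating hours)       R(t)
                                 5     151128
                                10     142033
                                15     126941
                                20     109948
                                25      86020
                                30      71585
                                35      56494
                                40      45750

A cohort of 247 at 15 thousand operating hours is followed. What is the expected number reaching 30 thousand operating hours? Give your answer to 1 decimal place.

The relevant probability is 71585/126941 = 0.563923.
Expected number = 247 × 0.563923 = 139.3.

139.3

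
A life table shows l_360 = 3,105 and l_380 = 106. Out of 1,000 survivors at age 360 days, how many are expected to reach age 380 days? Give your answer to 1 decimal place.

The relevant probability is 106/3,105 = 0.034138.
Expected number = 1,000 × 0.034138 = 34.1.

34.1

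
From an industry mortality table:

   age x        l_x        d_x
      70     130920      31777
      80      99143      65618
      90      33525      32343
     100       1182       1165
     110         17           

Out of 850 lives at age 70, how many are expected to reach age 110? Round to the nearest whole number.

0

The relevant probability is 17/130920 = 0.000130.
Expected number = 850 × 0.000130 = 0.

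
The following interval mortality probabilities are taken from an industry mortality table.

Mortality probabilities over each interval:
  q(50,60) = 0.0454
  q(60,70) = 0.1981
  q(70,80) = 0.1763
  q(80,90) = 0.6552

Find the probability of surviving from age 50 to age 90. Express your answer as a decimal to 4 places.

0.2174

Chaining the interval survival probabilities: (1 − 0.0454) × (1 − 0.1981) × (1 − 0.1763) × (1 − 0.6552).
= 0.9546 × 0.8019 × 0.8237 × 0.3448 = 0.217409.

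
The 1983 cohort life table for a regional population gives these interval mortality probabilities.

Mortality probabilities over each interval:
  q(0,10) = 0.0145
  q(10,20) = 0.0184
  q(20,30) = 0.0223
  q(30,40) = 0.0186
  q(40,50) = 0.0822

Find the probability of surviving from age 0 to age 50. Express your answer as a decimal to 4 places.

0.8519

The overall survival probability is (1 − 0.0145) × (1 − 0.0184) × (1 − 0.0223) × (1 − 0.0186) × (1 − 0.0822).
= 0.9855 × 0.9816 × 0.9777 × 0.9814 × 0.9178 = 0.851904.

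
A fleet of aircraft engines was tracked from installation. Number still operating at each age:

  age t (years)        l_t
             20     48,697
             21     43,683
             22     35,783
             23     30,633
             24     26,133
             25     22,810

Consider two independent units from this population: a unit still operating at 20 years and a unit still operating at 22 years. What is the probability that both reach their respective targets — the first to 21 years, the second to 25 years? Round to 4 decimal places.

p₁ = l_21/l_20 = 43,683/48,697 = 0.897037; p₂ = l_25/l_22 = 22,810/35,783 = 0.637454.
P(both) = p₁ × p₂ = 0.897037 × 0.637454 = 0.571820.

0.5718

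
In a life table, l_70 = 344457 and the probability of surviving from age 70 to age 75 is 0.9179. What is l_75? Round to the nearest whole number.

l_75 = l_70 × p = 344457 × 0.9179 = 316177.

316177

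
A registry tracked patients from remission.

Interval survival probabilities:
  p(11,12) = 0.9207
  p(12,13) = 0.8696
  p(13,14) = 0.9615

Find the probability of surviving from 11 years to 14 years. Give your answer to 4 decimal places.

0.7698

P(survive 11→14) = 0.9207 × 0.8696 × 0.9615.
= 0.769816.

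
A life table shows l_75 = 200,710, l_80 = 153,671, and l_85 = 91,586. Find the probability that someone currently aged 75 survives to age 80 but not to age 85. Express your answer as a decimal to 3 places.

This is the probability of reaching 80 but not 85, conditional on being alive at 75: (l_80 − l_85) / l_75.
= (153,671 − 91,586) / 200,710 = 62,085 / 200,710 = 0.309327.

0.309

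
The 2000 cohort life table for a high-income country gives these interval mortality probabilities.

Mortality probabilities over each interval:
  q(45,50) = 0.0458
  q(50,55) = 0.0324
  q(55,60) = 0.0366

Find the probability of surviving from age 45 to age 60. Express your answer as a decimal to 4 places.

The overall survival probability is (1 − 0.0458) × (1 − 0.0324) × (1 − 0.0366).
= 0.9542 × 0.9676 × 0.9634 = 0.889492.

0.8895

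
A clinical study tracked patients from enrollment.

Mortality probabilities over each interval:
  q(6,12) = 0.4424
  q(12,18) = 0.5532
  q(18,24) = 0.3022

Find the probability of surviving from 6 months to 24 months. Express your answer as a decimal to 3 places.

0.174

P(survive 6→24) = (1 − 0.4424) × (1 − 0.5532) × (1 − 0.3022).
= 0.5576 × 0.4468 × 0.6978 = 0.173847.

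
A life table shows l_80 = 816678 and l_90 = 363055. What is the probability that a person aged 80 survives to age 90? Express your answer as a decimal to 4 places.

0.4446

We want 10p80 = l_90/l_80.
The conditional survival probability is l_90/l_80 = 363055/816678 = 0.444551.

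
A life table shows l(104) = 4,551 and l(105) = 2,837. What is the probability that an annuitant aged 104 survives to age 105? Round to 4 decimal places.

0.6234

The conditional survival probability is l(105)/l(104) = 2,837/4,551 = 0.623379.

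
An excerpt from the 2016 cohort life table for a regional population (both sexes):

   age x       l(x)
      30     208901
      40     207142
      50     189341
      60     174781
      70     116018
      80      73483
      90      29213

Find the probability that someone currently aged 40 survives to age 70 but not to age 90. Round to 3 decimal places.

0.419

This is the probability of reaching 70 but not 90, conditional on being alive at 40: (l(70) − l(90)) / l(40).
= (116018 − 29213) / 207142 = 86805 / 207142 = 0.419060.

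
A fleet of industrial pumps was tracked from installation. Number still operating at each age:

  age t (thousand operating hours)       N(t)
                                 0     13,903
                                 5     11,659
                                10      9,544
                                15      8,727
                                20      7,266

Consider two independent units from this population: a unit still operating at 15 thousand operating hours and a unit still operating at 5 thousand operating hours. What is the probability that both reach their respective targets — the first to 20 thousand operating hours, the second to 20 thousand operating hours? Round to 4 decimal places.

0.5189

p₁ = N(20)/N(15) = 7,266/8,727 = 0.832589; p₂ = N(20)/N(5) = 7,266/11,659 = 0.623210.
P(both) = p₁ × p₂ = 0.832589 × 0.623210 = 0.518878.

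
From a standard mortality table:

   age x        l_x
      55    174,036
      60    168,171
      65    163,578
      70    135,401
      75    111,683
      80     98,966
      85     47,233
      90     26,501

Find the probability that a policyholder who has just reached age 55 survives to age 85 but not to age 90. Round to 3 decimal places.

We want 30|5q55 = (l_85 − l_90)/l_55.
This is the probability of reaching 85 but not 90, conditional on being alive at 55: (l_85 − l_90) / l_55.
= (47,233 − 26,501) / 174,036 = 20,732 / 174,036 = 0.119125.

0.119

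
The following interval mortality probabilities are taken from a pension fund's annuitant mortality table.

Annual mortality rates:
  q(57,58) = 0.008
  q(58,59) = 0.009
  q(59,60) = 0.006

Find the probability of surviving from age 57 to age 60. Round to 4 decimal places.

P(survive 57→60) = (1 − 0.008) × (1 − 0.009) × (1 − 0.006).
= 0.992 × 0.991 × 0.994 = 0.977174.

0.9772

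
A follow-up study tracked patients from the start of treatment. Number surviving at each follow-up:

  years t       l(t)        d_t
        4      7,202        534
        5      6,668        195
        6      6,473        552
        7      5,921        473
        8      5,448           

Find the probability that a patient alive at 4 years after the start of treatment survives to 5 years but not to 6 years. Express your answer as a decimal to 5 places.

This is the probability of reaching 5 but not 6, conditional on being alive at 4: (l(5) − l(6)) / l(4).
= (6,668 − 6,473) / 7,202 = 195 / 7,202 = 0.027076.

0.02708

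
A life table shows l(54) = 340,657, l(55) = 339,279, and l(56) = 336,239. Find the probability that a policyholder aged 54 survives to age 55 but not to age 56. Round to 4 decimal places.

0.0089

This is the probability of reaching 55 but not 56, conditional on being alive at 54: (l(55) − l(56)) / l(54).
= (339,279 − 336,239) / 340,657 = 3,040 / 340,657 = 0.008924.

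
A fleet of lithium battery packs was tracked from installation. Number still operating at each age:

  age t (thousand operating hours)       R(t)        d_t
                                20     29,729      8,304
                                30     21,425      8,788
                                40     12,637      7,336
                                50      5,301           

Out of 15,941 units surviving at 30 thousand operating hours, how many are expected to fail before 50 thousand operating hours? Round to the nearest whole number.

11997

The relevant probability is 1 − 5,301/21,425 = 0.752579.
Expected number = 15,941 × 0.752579 = 11997.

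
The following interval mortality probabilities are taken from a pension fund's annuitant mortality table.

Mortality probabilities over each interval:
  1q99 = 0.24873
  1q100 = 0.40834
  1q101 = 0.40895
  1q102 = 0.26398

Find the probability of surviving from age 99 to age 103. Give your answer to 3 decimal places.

0.193

The overall survival probability is (1 − 0.24873) × (1 − 0.40834) × (1 − 0.40895) × (1 − 0.26398).
= 0.75127 × 0.59166 × 0.59105 × 0.73602 = 0.193367.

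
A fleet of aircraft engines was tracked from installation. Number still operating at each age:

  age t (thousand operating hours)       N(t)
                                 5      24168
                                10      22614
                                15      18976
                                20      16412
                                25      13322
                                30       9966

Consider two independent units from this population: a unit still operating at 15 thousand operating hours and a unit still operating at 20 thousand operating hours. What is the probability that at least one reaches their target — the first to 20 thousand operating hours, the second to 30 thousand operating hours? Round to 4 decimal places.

p₁ = N(20)/N(15) = 16412/18976 = 0.864882; p₂ = N(30)/N(20) = 9966/16412 = 0.607239.
P(at least one) = 1 − (1−p₁)(1−p₂) = 1 − 0.135118 × 0.392761 = 0.946931.

0.9469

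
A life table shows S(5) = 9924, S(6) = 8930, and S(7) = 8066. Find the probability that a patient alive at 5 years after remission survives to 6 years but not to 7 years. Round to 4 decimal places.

0.0871

This is the probability of reaching 6 but not 7, conditional on being alive at 5: (S(6) − S(7)) / S(5).
= (8930 − 8066) / 9924 = 864 / 9924 = 0.087062.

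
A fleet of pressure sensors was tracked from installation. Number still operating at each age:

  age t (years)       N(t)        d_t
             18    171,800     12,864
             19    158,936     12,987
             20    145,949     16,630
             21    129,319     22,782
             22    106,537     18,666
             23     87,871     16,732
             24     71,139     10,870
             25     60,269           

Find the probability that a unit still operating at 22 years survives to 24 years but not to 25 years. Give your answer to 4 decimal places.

This is the probability of reaching 24 but not 25, conditional on being operational at 22: (N(24) − N(25)) / N(22).
= (71,139 − 60,269) / 106,537 = 10,870 / 106,537 = 0.102030.

0.1020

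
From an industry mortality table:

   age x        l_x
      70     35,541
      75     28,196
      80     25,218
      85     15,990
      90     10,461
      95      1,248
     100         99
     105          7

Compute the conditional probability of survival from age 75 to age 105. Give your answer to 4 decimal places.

0.0002

We want 30p75 = l_105/l_75.
The conditional survival probability is l_105/l_75 = 7/28,196 = 0.000248.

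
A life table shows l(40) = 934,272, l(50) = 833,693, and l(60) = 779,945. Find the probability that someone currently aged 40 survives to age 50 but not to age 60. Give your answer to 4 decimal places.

0.0575

This is the probability of reaching 50 but not 60, conditional on being alive at 40: (l(50) − l(60)) / l(40).
= (833,693 − 779,945) / 934,272 = 53,748 / 934,272 = 0.057529.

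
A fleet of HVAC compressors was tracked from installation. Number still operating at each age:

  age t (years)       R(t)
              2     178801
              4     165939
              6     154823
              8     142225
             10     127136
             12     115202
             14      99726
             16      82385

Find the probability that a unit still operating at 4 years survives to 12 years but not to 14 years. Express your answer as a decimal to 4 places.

0.0933

This is the probability of reaching 12 but not 14, conditional on being operational at 4: (R(12) − R(14)) / R(4).
= (115202 − 99726) / 165939 = 15476 / 165939 = 0.093263.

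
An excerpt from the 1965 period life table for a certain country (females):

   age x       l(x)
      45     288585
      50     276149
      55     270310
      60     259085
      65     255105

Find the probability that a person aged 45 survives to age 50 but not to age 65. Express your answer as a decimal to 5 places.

This is the probability of reaching 50 but not 65, conditional on being alive at 45: (l(50) − l(65)) / l(45).
= (276149 − 255105) / 288585 = 21044 / 288585 = 0.072921.

0.07292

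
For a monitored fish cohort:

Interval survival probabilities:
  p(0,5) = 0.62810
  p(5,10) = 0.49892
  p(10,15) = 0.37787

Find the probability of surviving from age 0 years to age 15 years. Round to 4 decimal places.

P(survive 0→15) = 0.62810 × 0.49892 × 0.37787.
= 0.118414.

0.1184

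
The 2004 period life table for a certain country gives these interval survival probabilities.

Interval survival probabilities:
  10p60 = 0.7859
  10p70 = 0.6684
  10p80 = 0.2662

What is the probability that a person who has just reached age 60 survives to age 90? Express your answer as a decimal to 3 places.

0.140

Survival from 60 to 90 is the product of surviving each interval: 0.7859 × 0.6684 × 0.2662.
= 0.139834.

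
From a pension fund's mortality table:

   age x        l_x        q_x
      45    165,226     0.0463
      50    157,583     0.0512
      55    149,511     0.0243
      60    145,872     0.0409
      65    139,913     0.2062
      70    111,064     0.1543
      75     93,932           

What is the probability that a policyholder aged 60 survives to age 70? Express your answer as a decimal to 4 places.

0.7614

The conditional survival probability is l_70/l_60 = 111,064/145,872 = 0.761380.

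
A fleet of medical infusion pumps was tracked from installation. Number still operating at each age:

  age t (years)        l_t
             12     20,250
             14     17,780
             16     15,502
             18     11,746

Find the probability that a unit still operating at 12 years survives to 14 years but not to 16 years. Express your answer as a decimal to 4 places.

This is the probability of reaching 14 but not 16, conditional on being operational at 12: (l_14 − l_16) / l_12.
= (17,780 − 15,502) / 20,250 = 2,278 / 20,250 = 0.112494.

0.1125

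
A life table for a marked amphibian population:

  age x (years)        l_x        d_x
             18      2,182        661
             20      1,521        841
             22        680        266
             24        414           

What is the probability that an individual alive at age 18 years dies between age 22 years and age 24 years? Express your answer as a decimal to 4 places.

0.1219

This is the probability of reaching 22 but not 24, conditional on being alive at 18: (l_22 − l_24) / l_18.
= (680 − 414) / 2,182 = 266 / 2,182 = 0.121907.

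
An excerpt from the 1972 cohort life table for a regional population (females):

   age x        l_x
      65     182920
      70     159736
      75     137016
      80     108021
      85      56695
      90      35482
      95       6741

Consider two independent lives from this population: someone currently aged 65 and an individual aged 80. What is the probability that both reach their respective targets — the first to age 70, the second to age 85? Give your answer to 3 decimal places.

p₁ = l_70/l_65 = 159736/182920 = 0.873256; p₂ = l_85/l_80 = 56695/108021 = 0.524852.
P(both) = p₁ × p₂ = 0.873256 × 0.524852 = 0.458330.

0.458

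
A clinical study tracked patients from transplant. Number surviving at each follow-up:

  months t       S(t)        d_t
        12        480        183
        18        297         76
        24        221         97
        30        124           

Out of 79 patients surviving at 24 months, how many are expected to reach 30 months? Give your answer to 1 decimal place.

The relevant probability is 124/221 = 0.561086.
Expected number = 79 × 0.561086 = 44.3.

44.3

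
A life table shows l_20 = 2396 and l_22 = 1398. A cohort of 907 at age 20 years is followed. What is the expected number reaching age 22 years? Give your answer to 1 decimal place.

529.2

The relevant probability is 1398/2396 = 0.583472.
Expected number = 907 × 0.583472 = 529.2.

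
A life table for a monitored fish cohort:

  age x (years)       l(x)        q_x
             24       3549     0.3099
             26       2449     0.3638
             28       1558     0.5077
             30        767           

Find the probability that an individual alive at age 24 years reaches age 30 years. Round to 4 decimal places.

The conditional survival probability is l(30)/l(24) = 767/3549 = 0.216117.

0.2161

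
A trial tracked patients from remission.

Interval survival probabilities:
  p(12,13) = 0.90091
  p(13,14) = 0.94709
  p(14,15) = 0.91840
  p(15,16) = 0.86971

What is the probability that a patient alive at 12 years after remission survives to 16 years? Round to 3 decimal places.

0.682

P(survive 12→16) = 0.90091 × 0.94709 × 0.91840 × 0.86971.
= 0.681521.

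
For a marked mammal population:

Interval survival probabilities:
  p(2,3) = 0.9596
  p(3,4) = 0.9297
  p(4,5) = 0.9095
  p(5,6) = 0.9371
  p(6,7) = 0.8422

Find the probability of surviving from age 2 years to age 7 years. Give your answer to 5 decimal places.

P(survive 2→7) = 0.9596 × 0.9297 × 0.9095 × 0.9371 × 0.8422.
= 0.640379.

0.64038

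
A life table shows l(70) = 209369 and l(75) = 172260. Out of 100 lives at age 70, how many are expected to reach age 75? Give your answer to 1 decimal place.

82.3

The relevant probability is 172260/209369 = 0.822758.
Expected number = 100 × 0.822758 = 82.3.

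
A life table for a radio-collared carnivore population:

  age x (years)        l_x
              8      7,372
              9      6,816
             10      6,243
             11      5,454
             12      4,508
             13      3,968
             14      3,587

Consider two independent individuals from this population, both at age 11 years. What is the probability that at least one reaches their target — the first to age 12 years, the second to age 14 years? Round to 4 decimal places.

0.9406

p₁ = l_12/l_11 = 4,508/5,454 = 0.826549; p₂ = l_14/l_11 = 3,587/5,454 = 0.657682.
P(at least one) = 1 − (1−p₁)(1−p₂) = 1 − 0.173451 × 0.342318 = 0.940625.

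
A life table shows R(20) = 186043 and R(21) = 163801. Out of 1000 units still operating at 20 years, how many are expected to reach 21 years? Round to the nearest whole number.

880

The relevant probability is 163801/186043 = 0.880447.
Expected number = 1000 × 0.880447 = 880.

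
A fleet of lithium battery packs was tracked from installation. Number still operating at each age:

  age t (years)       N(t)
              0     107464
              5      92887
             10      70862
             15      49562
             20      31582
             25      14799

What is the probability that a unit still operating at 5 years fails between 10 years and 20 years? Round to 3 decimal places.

0.423

This is the probability of reaching 10 but not 20, conditional on being operational at 5: (N(10) − N(20)) / N(5).
= (70862 − 31582) / 92887 = 39280 / 92887 = 0.422879.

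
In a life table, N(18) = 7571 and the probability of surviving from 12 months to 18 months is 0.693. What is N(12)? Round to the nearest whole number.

10925

N(12) = N(18) / p = 7571 / 0.693 = 10925.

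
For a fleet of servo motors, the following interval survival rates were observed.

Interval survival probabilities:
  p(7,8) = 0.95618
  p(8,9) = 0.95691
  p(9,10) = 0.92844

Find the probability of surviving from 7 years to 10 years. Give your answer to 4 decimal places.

The overall survival probability is 0.95618 × 0.95691 × 0.92844.
= 0.849502.

0.8495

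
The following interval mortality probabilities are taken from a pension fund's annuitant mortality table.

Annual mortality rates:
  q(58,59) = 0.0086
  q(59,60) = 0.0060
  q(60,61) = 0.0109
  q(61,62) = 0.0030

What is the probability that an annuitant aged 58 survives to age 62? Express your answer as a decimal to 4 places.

0.9718

P(survive 58→62) = (1 − 0.0086) × (1 − 0.0060) × (1 − 0.0109) × (1 − 0.0030).
= 0.9914 × 0.9940 × 0.9891 × 0.9970 = 0.971786.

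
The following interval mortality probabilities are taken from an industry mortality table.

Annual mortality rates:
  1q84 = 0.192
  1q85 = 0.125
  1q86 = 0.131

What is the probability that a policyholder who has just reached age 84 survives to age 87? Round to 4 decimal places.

0.6144

Chaining the interval survival probabilities: (1 − 0.192) × (1 − 0.125) × (1 − 0.131).
= 0.808 × 0.875 × 0.869 = 0.614383.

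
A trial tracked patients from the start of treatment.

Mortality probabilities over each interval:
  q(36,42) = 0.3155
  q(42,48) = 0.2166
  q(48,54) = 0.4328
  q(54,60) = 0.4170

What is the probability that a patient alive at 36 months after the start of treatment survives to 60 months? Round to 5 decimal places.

0.17732

Chaining the interval survival probabilities: (1 − 0.3155) × (1 − 0.2166) × (1 − 0.4328) × (1 − 0.4170).
= 0.6845 × 0.7834 × 0.5672 × 0.5830 = 0.177322.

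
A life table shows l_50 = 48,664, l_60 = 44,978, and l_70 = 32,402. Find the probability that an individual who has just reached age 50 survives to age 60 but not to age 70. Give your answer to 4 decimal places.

We want 10|10q50 = (l_60 − l_70)/l_50.
This is the probability of reaching 60 but not 70, conditional on being alive at 50: (l_60 − l_70) / l_50.
= (44,978 − 32,402) / 48,664 = 12,576 / 48,664 = 0.258425.

0.2584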